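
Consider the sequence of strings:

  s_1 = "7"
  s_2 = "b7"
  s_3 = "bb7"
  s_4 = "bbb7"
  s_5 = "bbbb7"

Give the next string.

Each term is the previous one with b prepended.
One more step from bbbb7 gives the answer.

bbbbb7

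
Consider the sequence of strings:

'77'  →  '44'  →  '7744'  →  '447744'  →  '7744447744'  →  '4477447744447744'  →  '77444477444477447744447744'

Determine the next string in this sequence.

This is a Fibonacci-style word recurrence s(k) = s(k−2)·s(k−1): e.g. 77·44 = 7744.
Continuing: 4477447744447744 · 77444477444477447744447744 gives term 8.

447744774444774477444477444477447744447744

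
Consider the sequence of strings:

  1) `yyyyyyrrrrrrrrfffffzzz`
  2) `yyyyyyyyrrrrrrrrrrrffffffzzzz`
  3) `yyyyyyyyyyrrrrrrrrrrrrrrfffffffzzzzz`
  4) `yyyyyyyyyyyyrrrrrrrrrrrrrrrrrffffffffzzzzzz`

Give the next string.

yyyyyyyyyyyyyyrrrrrrrrrrrrrrrrrrrrfffffffffzzzzzzz

Term n consists of 2n y's, followed by 3n-1 r's, followed by n+2 f's, followed by n z's, where the shown terms are n = 3, 4, 5, 6.
For the next term, n = 7, so the run lengths are 14, 20, 9, 7.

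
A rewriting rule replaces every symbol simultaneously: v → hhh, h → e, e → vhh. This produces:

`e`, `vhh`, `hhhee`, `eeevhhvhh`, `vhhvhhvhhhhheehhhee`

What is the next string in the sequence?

hhheehhheehhheeeeevhhvhheeevhhvhh

Replace each of the 19 characters of vhhvhhvhhhhheehhhee in place — hhh e e hhh e e hhh e e e e e vhh vhh e e e vhh vhh — and concatenate.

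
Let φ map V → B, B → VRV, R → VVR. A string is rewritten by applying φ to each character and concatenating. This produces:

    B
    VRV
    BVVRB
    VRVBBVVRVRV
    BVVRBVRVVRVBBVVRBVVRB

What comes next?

φ(BVVRBVRVVRVBBVVRBVVRB) expands symbol-by-symbol to VRV B B VVR VRV B VVR B B VVR B VRV VRV B B VVR VRV B B VVR VRV; joining the 21 pieces gives the next term.

VRVBBVVRVRVBVVRBBVVRBVRVVRVBBVVRVRVBBVVRVRV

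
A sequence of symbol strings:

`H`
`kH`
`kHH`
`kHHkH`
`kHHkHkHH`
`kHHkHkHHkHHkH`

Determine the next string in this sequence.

kHHkHkHHkHHkHkHHkHkHH

Each term (from the third on) is the previous term followed by the one before it: term 3 = kH·H = kHH.
So term 7 is kHHkHkHHkHHkH·kHHkHkHH.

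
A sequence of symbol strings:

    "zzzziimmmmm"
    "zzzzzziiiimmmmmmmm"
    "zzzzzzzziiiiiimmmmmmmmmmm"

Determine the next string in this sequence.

Each string has the form z^{2n} i^{2n-2} m^{3n-1}, where the shown terms are n = 2, 3, 4.
For the next term, n = 5, so the run lengths are 10, 8, 14.

zzzzzzzzzziiiiiiiimmmmmmmmmmmmmm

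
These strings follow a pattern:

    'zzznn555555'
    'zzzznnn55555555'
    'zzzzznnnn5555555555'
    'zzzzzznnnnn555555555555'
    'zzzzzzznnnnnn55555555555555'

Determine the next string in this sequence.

The n-th term is n z's then n-1 n's then 2n 5's, where the shown terms are n = 3, 4, 5, 6, 7.
Setting n = 8 gives 8, 7, 16 characters in each block.

zzzzzzzznnnnnnn5555555555555555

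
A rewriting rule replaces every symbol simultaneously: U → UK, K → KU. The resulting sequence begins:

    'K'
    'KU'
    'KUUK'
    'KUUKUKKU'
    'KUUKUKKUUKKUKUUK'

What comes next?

KUUKUKKUUKKUKUUKUKKUKUUKKUUKUKKU

Replace each of the 16 characters of KUUKUKKUUKKUKUUK in place — KU UK UK KU UK KU KU UK UK KU KU UK KU UK UK KU — and concatenate.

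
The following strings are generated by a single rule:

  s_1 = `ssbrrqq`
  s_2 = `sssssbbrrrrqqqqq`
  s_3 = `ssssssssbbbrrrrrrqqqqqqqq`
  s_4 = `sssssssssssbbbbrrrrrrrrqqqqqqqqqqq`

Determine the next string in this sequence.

Reading off run lengths: s runs 2, 5, 8, 11; b runs 1, 2, 3, 4; r runs 2, 4, 6, 8; q runs 2, 5, 8, 11 — each is linear in n (n = 1, 2, …).
At n = 5 the blocks have lengths 14, 5, 10, 14.

ssssssssssssssbbbbbrrrrrrrrrrqqqqqqqqqqqqqq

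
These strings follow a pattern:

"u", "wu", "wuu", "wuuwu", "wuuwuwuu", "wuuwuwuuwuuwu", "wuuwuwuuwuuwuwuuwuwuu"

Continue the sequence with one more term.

wuuwuwuuwuuwuwuuwuwuuwuuwuwuuwuuwu

From term 3 onward, concatenate the last term with the second-to-last: wu·u = wuu, wuu·wu = wuuwu, …
Continuing: wuuwuwuuwuuwuwuuwuwuu · wuuwuwuuwuuwu gives term 8.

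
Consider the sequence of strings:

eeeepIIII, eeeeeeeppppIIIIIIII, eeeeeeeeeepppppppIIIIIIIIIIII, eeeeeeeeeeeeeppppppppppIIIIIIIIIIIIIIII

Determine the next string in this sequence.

Term n consists of 3n+1 e's, followed by 3n-2 p's, followed by 4n I's (n = 1, 2, …).
At n = 5 the blocks have lengths 16, 13, 20.

eeeeeeeeeeeeeeeepppppppppppppIIIIIIIIIIIIIIIIIIII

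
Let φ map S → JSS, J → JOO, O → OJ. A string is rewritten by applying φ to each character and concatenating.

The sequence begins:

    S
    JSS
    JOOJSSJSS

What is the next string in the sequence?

JOOOJOJJOOJSSJSSJOOJSSJSS

Expanding JOOJSSJSS: J→JOO, O→OJ, O→OJ, J→JOO, S→JSS, S→JSS, J→JOO, S→JSS, S→JSS. Concatenated: JOO OJ OJ JOO JSS JSS JOO JSS JSS.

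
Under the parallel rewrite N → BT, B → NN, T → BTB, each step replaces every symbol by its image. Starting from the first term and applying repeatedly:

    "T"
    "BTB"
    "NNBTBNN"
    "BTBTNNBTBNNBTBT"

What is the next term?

Rewriting the 15 symbols of BTBTNNBTBNNBTBT one by one yields NN BTB NN BTB BT BT NN BTB NN BT BT NN BTB NN BTB; concatenated:

NNBTBNNBTBBTBTNNBTBNNBTBTNNBTBNNBTB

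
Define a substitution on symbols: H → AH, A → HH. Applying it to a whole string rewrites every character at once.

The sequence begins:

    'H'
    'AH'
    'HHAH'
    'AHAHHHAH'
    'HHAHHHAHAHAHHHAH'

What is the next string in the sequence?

AHAHHHAHAHAHHHAHHHAHHHAHAHAHHHAH

φ(HHAHHHAHAHAHHHAH) expands symbol-by-symbol to AH AH HH AH AH AH HH AH HH AH HH AH AH AH HH AH; joining the 16 pieces gives the next term.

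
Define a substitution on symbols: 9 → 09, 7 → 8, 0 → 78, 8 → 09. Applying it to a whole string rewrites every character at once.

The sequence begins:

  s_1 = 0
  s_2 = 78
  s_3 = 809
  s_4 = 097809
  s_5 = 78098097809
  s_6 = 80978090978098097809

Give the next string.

0978098097809780980978090978098097809

φ(80978090978098097809) expands symbol-by-symbol to 09 78 09 8 09 78 09 78 09 8 09 78 09 09 78 09 8 09 78 09; joining the 20 pieces gives the next term.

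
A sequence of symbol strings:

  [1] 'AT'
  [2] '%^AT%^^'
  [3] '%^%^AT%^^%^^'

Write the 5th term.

%^%^%^%^AT%^^%^^%^^%^^

Each term wraps the previous one in %^ on the left and %^^ on the right.
From %^%^AT%^^%^^, 2 further steps: %^%^AT%^^%^^ → %^%^%^AT%^^%^^%^^ → (answer).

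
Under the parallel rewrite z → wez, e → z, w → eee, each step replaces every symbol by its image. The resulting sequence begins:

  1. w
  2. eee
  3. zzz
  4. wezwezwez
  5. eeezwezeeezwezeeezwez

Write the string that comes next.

zzzwezeeezwezzzzwezeeezwezzzzwezeeezwez

Replace each of the 21 characters of eeezwezeeezwezeeezwez in place — z z z wez eee z wez z z z wez eee z wez z z z wez eee z wez — and concatenate.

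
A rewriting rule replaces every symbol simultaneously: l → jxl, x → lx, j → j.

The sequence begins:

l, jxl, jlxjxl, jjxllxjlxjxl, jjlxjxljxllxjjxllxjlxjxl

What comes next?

Rewriting the 24 symbols of jjlxjxljxllxjjxllxjlxjxl one by one yields j j jxl lx j lx jxl j lx jxl jxl lx j j lx jxl jxl lx j jxl lx j lx jxl; concatenated:

jjjxllxjlxjxljlxjxljxllxjjlxjxljxllxjjxllxjlxjxl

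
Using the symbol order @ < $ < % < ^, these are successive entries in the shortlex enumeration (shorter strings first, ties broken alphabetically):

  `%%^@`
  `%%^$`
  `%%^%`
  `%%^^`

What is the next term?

Find the rightmost character of %%^^ below ^, bump it to the next letter, and reset everything to its right to @.

%^@@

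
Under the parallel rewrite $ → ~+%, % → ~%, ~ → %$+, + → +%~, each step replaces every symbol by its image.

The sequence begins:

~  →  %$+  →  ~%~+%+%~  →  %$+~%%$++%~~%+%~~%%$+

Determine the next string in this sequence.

Rewriting the 21 symbols of %$+~%%$++%~~%+%~~%%$+ one by one yields ~% ~+% +%~ %$+ ~% ~% ~+% +%~ +%~ ~% %$+ %$+ ~% +%~ ~% %$+ %$+ ~% ~% ~+% +%~; concatenated:

~%~+%+%~%$+~%~%~+%+%~+%~~%%$+%$+~%+%~~%%$+%$+~%~%~+%+%~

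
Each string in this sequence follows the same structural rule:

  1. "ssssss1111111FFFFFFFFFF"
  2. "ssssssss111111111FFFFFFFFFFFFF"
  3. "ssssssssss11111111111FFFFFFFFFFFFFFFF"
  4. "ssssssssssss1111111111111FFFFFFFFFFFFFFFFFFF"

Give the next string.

Term n consists of 2n s's, followed by 2n+1 1's, followed by 3n+1 F's, where the shown terms are n = 3, 4, 5, 6.
Setting n = 7 gives 14, 15, 22 characters in each block.

ssssssssssssss111111111111111FFFFFFFFFFFFFFFFFFFFFF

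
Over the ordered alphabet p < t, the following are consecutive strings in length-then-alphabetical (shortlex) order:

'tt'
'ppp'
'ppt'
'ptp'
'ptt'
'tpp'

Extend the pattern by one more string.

The successor of tpp increments the rightmost position that isn't already t and resets every position after it to p.

tpt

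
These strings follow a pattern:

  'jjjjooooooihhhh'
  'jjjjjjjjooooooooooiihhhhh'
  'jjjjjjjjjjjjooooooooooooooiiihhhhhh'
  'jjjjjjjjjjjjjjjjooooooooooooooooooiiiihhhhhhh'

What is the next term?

Reading off run lengths: j runs 4, 8, 12, 16; o runs 6, 10, 14, 18; i runs 1, 2, 3, 4; h runs 4, 5, 6, 7 — each is linear in n (n = 1, 2, …).
Setting n = 5 gives 20, 22, 5, 8 characters in each block.

jjjjjjjjjjjjjjjjjjjjooooooooooooooooooooooiiiiihhhhhhhh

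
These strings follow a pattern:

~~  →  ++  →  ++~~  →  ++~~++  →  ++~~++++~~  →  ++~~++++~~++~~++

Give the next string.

This is a Fibonacci-style word recurrence s(k) = s(k−1)·s(k−2): e.g. ++·~~ = ++~~.
The next term joins ++~~++++~~++~~++ and ++~~++++~~.

++~~++++~~++~~++++~~++++~~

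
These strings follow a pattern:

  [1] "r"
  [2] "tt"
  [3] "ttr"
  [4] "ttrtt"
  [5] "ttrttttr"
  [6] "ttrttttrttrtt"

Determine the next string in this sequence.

Each term (from the third on) is the previous term followed by the one before it: term 3 = tt·r = ttr.
The next term joins ttrttttrttrtt and ttrttttr.

ttrttttrttrttttrttttr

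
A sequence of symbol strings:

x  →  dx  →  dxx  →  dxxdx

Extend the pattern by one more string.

dxxdxdxx

Each term (from the third on) is the previous term followed by the one before it: term 3 = dx·x = dxx.
The next term joins dxxdx and dxx.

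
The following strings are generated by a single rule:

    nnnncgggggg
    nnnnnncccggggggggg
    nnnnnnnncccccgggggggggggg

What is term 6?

Term n consists of 2n+2 n's, followed by 2n-1 c's, followed by 3n+3 g's (n = 1, 2, …).
For term 6, n = 6, so the run lengths are 14, 11, 21.

nnnnnnnnnnnnnncccccccccccggggggggggggggggggggg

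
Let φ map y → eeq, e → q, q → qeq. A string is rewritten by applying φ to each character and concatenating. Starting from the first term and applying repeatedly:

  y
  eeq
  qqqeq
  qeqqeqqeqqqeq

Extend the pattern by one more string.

Replace each of the 13 characters of qeqqeqqeqqqeq in place — qeq q qeq qeq q qeq qeq q qeq qeq qeq q qeq — and concatenate.

qeqqqeqqeqqqeqqeqqqeqqeqqeqqqeq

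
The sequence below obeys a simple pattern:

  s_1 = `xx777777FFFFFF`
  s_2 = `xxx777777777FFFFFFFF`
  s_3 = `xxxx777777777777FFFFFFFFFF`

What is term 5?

xxxxxx777777777777777777FFFFFFFFFFFFFF

Term n consists of n x's, followed by 3n 7's, followed by 2n+2 F's, where the shown terms are n = 2, 3, 4.
At n = 6 the blocks have lengths 6, 18, 14.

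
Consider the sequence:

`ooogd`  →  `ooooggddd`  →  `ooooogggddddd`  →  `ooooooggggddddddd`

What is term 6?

ooooooooggggggddddddddddd

Each string has the form o^{n+2} g^{n} d^{2n-1} (n = 1, 2, …).
For term 6, n = 6, so the run lengths are 8, 6, 11.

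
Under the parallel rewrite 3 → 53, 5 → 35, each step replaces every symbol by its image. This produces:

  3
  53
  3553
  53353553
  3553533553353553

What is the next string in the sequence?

53353553355353353553533553353553

Applying the rule to each of the 16 symbols of 3553533553353553 gives the pieces 53 35 35 53 35 53 53 35 35 53 53 35 53 35 35 53, which concatenate to the answer.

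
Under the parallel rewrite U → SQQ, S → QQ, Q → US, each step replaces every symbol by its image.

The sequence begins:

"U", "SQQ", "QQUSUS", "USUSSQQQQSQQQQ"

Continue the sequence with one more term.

Rewriting the 14 symbols of USUSSQQQQSQQQQ one by one yields SQQ QQ SQQ QQ QQ US US US US QQ US US US US; concatenated:

SQQQQSQQQQQQUSUSUSUSQQUSUSUSUS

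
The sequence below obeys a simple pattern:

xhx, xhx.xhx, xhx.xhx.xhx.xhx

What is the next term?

s(k+1) = s(k)·.·s(k) — each term doubles the last with '.' between the halves.
One more doubling of xhx.xhx.xhx.xhx gives the answer.

xhx.xhx.xhx.xhx.xhx.xhx.xhx.xhx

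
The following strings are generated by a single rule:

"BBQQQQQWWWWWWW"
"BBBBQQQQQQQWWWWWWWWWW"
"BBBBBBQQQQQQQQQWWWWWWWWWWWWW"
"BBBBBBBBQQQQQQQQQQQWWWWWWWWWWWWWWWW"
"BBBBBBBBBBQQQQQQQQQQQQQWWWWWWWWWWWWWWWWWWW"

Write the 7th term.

BBBBBBBBBBBBBBQQQQQQQQQQQQQQQQQWWWWWWWWWWWWWWWWWWWWWWWWW

Term n consists of 2n-2 B's, followed by 2n+1 Q's, followed by 3n+1 W's, where the shown terms are n = 2, 3, 4, 5, 6.
For term 7, n = 8, so the run lengths are 14, 17, 25.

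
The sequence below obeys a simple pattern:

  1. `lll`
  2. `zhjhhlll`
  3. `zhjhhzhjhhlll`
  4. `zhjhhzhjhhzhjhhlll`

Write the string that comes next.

Every step adds zhjhh at the front: s(k+1) = zhjhh·s(k).
One more step from zhjhhzhjhhzhjhhlll gives the answer.

zhjhhzhjhhzhjhhzhjhhlll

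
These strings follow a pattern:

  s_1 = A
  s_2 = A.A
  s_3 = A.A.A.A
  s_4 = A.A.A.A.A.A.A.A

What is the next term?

A.A.A.A.A.A.A.A.A.A.A.A.A.A.A.A

Each string is two copies of the previous one joined by '.'.
One more doubling of A.A.A.A.A.A.A.A gives the answer.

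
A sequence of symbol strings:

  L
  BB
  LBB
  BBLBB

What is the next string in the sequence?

This is a Fibonacci-style word recurrence s(k) = s(k−2)·s(k−1): e.g. L·BB = LBB.
So term 5 is LBB·BBLBB.

LBBBBLBB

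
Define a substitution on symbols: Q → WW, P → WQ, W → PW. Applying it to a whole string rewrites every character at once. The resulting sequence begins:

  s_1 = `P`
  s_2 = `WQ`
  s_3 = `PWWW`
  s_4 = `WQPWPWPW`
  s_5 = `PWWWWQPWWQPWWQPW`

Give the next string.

Rewriting the 16 symbols of PWWWWQPWWQPWWQPW one by one yields WQ PW PW PW PW WW WQ PW PW WW WQ PW PW WW WQ PW; concatenated:

WQPWPWPWPWWWWQPWPWWWWQPWPWWWWQPW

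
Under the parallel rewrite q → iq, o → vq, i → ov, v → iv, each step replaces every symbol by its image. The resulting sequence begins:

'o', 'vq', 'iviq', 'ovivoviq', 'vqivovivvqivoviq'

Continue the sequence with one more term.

Rewriting the 16 symbols of vqivovivvqivoviq one by one yields iv iq ov iv vq iv ov iv iv iq ov iv vq iv ov iq; concatenated:

iviqovivvqivoviviviqovivvqivoviq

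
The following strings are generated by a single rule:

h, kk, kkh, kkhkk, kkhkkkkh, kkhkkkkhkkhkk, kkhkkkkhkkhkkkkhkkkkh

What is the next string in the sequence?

This is a Fibonacci-style word recurrence s(k) = s(k−1)·s(k−2): e.g. kk·h = kkh.
The next term joins kkhkkkkhkkhkkkkhkkkkh and kkhkkkkhkkhkk.

kkhkkkkhkkhkkkkhkkkkhkkhkkkkhkkhkk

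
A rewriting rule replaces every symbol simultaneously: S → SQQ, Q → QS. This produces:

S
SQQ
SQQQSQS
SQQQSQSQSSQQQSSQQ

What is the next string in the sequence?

φ(SQQQSQSQSSQQQSSQQ) expands symbol-by-symbol to SQQ QS QS QS SQQ QS SQQ QS SQQ SQQ QS QS QS SQQ SQQ QS QS; joining the 17 pieces gives the next term.

SQQQSQSQSSQQQSSQQQSSQQSQQQSQSQSSQQSQQQSQS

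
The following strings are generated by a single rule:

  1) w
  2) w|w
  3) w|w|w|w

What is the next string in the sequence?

w|w|w|w|w|w|w|w

s(k+1) = s(k)·|·s(k) — each term doubles the last with '|' between the halves.
So the next term is two copies of w|w|w|w with '|' between the halves.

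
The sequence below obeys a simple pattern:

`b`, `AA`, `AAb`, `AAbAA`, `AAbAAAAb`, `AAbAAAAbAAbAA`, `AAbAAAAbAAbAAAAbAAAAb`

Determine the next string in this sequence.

AAbAAAAbAAbAAAAbAAAAbAAbAAAAbAAbAA

Each term (from the third on) is the previous term followed by the one before it: term 3 = AA·b = AAb.
Continuing: AAbAAAAbAAbAAAAbAAAAb · AAbAAAAbAAbAA gives term 8.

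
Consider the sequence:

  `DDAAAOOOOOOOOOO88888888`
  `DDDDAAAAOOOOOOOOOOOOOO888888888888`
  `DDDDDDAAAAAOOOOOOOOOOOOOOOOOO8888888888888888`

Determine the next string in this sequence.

DDDDDDDDAAAAAAOOOOOOOOOOOOOOOOOOOOOO88888888888888888888

The n-th term is 2n-2 D's then n+1 A's then 4n+2 O's then 4n 8's, where the shown terms are n = 2, 3, 4.
For the next term, n = 5, so the run lengths are 8, 6, 22, 20.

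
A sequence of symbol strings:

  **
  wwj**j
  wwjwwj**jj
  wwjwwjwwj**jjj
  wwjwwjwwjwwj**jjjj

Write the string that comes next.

Each term wraps the previous one in wwj on the left and j on the right.
So the next term is wwj·wwjwwjwwjwwj**jjjj·j.

wwjwwjwwjwwjwwj**jjjjj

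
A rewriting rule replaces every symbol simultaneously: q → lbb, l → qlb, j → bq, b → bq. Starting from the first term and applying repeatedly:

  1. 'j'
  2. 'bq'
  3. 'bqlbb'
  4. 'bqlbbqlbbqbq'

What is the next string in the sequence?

bqlbbqlbbqbqlbbqlbbqbqlbbbqlbb

Expanding bqlbbqlbbqbq: b→bq, q→lbb, l→qlb, b→bq, b→bq, q→lbb, l→qlb, b→bq, b→bq, q→lbb, b→bq, q→lbb. Concatenated: bq lbb qlb bq bq lbb qlb bq bq lbb bq lbb.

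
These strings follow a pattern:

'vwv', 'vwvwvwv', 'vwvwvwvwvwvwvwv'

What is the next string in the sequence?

Every step duplicates the string with 'w' between the halves.
Doubling vwvwvwvwvwvwvwv with 'w' between the halves:

vwvwvwvwvwvwvwvwvwvwvwvwvwvwvwv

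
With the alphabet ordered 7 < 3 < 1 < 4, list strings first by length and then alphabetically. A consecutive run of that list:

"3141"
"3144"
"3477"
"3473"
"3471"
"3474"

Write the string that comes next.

3437

Treat 3474 as a base-4 numeral over the given alphabet and add one, carrying through any trailing 4's.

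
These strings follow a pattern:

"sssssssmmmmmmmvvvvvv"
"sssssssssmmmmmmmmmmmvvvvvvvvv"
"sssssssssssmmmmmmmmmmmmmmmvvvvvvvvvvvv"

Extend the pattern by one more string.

sssssssssssssmmmmmmmmmmmmmmmmmmmvvvvvvvvvvvvvvv

Term n consists of 2n+3 s's, followed by 4n-1 m's, followed by 3n v's, where the shown terms are n = 2, 3, 4.
For the next term, n = 5, so the run lengths are 13, 19, 15.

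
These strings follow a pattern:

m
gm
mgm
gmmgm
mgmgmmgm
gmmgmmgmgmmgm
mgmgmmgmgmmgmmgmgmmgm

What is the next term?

gmmgmmgmgmmgmmgmgmmgmgmmgmmgmgmmgm

Each term (from the third on) is the two preceding terms concatenated in order: term 3 = m·gm = mgm.
Continuing: gmmgmmgmgmmgm · mgmgmmgmgmmgmmgmgmmgm gives term 8.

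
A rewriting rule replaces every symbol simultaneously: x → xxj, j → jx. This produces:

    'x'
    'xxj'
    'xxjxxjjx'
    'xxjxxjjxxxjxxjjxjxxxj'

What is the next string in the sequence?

Applying the rule to each of the 21 symbols of xxjxxjjxxxjxxjjxjxxxj gives the pieces xxj xxj jx xxj xxj jx jx xxj xxj xxj jx xxj xxj jx jx xxj jx xxj xxj xxj jx, which concatenate to the answer.

xxjxxjjxxxjxxjjxjxxxjxxjxxjjxxxjxxjjxjxxxjjxxxjxxjxxjjx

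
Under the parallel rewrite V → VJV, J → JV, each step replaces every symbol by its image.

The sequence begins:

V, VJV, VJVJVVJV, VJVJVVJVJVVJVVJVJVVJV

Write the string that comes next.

Rewriting the 21 symbols of VJVJVVJVJVVJVVJVJVVJV one by one yields VJV JV VJV JV VJV VJV JV VJV JV VJV VJV JV VJV VJV JV VJV JV VJV VJV JV VJV; concatenated:

VJVJVVJVJVVJVVJVJVVJVJVVJVVJVJVVJVVJVJVVJVJVVJVVJVJVVJV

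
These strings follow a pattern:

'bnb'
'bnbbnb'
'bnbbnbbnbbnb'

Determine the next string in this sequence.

bnbbnbbnbbnbbnbbnbbnbbnb

Every step duplicates the string.
One more doubling of bnbbnbbnbbnb gives the answer.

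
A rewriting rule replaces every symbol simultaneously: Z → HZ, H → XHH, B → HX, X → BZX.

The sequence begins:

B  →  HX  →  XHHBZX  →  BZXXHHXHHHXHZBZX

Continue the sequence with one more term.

HXHZBZXBZXXHHXHHBZXXHHXHHXHHBZXXHHHZHXHZBZX

Replace each of the 16 characters of BZXXHHXHHHXHZBZX in place — HX HZ BZX BZX XHH XHH BZX XHH XHH XHH BZX XHH HZ HX HZ BZX — and concatenate.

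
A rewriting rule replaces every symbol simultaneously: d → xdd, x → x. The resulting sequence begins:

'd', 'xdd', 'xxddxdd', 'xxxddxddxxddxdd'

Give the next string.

xxxxddxddxxddxddxxxddxddxxddxdd

φ(xxxddxddxxddxdd) expands symbol-by-symbol to x x x xdd xdd x xdd xdd x x xdd xdd x xdd xdd; joining the 15 pieces gives the next term.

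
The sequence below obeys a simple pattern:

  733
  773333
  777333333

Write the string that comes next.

777733333333

Reading off run lengths: 7 runs 1, 2, 3; 3 runs 2, 4, 6 — each is linear in n (n = 1, 2, …).
Setting n = 4 gives 4, 8 characters in each block.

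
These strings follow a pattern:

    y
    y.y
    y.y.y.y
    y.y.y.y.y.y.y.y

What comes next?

Each string is two copies of the previous one joined by '.'.
Doubling y.y.y.y.y.y.y.y with '.' between the halves:

y.y.y.y.y.y.y.y.y.y.y.y.y.y.y.y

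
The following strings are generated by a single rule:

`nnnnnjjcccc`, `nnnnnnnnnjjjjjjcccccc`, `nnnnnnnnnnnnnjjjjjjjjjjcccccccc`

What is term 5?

nnnnnnnnnnnnnnnnnnnnnjjjjjjjjjjjjjjjjjjcccccccccccc

Reading off run lengths: n runs 5, 9, 13; j runs 2, 6, 10; c runs 4, 6, 8 — each is linear in n (n = 1, 2, …).
For term 5, n = 5, so the run lengths are 21, 18, 12.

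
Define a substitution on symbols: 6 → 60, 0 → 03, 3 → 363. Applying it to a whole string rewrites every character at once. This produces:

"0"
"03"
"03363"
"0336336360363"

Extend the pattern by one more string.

φ(0336336360363) expands symbol-by-symbol to 03 363 363 60 363 363 60 363 60 03 363 60 363; joining the 13 pieces gives the next term.

033633636036336360363600336360363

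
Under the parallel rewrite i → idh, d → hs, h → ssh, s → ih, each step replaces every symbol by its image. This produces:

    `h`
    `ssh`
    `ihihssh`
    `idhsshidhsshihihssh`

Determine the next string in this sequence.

φ(idhsshidhsshihihssh) expands symbol-by-symbol to idh hs ssh ih ih ssh idh hs ssh ih ih ssh idh ssh idh ssh ih ih ssh; joining the 19 pieces gives the next term.

idhhssshihihsshidhhssshihihsshidhsshidhsshihihssh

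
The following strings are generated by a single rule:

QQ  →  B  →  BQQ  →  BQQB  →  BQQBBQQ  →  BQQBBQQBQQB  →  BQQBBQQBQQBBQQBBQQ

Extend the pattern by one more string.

This is a Fibonacci-style word recurrence s(k) = s(k−1)·s(k−2): e.g. B·QQ = BQQ.
The next term joins BQQBBQQBQQBBQQBBQQ and BQQBBQQBQQB.

BQQBBQQBQQBBQQBBQQBQQBBQQBQQB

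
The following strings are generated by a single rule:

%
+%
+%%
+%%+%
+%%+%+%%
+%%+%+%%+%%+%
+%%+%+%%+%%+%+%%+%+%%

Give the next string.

+%%+%+%%+%%+%+%%+%+%%+%%+%+%%+%%+%

From term 3 onward, concatenate the last term with the second-to-last: +%·% = +%%, +%%·+% = +%%+%, …
The next term joins +%%+%+%%+%%+%+%%+%+%% and +%%+%+%%+%%+%.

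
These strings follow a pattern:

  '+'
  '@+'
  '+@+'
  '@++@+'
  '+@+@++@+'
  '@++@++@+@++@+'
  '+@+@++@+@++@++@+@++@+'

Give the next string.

@++@++@+@++@++@+@++@+@++@++@+@++@+

This is a Fibonacci-style word recurrence s(k) = s(k−2)·s(k−1): e.g. +·@+ = +@+.
So term 8 is @++@++@+@++@+·+@+@++@+@++@++@+@++@+.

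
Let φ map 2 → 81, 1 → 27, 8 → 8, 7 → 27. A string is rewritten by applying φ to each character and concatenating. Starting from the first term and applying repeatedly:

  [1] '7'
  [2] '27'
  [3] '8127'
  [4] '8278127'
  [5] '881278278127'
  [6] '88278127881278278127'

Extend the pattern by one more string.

Rewriting the 20 symbols of 88278127881278278127 one by one yields 8 8 81 27 8 27 81 27 8 8 27 81 27 8 81 27 8 27 81 27; concatenated:

888127827812788278127881278278127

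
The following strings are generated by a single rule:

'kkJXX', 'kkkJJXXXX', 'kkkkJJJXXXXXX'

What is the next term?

kkkkkJJJJXXXXXXXX

Each string has the form k^{n+1} J^{n} X^{2n} (n = 1, 2, …).
At n = 4 the blocks have lengths 5, 4, 8.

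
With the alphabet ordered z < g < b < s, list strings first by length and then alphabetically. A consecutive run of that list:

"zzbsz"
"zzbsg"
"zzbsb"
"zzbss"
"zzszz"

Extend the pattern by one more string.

zzszg

The successor of zzszz increments the rightmost position that isn't already s and resets every position after it to z.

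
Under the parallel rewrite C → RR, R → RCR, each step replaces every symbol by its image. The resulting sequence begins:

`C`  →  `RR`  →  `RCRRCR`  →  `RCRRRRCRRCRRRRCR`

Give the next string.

Applying the rule to each of the 16 symbols of RCRRRRCRRCRRRRCR gives the pieces RCR RR RCR RCR RCR RCR RR RCR RCR RR RCR RCR RCR RCR RR RCR, which concatenate to the answer.

RCRRRRCRRCRRCRRCRRRRCRRCRRRRCRRCRRCRRCRRRRCR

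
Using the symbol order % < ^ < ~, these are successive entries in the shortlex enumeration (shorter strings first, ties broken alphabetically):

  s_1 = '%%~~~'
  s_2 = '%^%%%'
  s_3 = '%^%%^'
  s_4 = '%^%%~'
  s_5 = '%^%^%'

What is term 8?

Continuing the enumeration 3 steps past %^%^%: %^%^% → %^%^^ → %^%^~ → (answer).

%^%~%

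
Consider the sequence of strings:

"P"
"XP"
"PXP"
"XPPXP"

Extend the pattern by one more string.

PXPXPPXP

Each term (from the third on) is the two preceding terms concatenated in order: term 3 = P·XP = PXP.
The next term joins PXP and XPPXP.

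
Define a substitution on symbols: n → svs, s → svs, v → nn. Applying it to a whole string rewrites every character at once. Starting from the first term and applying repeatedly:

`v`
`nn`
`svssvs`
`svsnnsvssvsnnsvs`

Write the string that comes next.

svsnnsvssvssvssvsnnsvssvsnnsvssvssvssvsnnsvs

Replace each of the 16 characters of svsnnsvssvsnnsvs in place — svs nn svs svs svs svs nn svs svs nn svs svs svs svs nn svs — and concatenate.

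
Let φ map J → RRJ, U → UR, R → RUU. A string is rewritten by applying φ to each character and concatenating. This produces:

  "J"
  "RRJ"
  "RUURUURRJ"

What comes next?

RUUURURRUUURURRUURUURRJ

Rewriting each symbol of RUURUURRJ: R→RUU, U→UR, U→UR, R→RUU, U→UR, U→UR, R→RUU, R→RUU, J→RRJ, which concatenates to RUU UR UR RUU UR UR RUU RUU RRJ.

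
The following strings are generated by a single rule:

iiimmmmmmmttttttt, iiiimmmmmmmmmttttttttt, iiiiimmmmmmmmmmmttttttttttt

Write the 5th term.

Term n consists of n+1 i's, followed by 2n+3 m's, followed by 2n+3 t's, where the shown terms are n = 2, 3, 4.
At n = 6 the blocks have lengths 7, 15, 15.

iiiiiiimmmmmmmmmmmmmmmttttttttttttttt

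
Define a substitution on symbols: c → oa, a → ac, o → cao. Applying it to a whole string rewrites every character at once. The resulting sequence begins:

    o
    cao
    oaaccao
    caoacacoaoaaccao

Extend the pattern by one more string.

Rewriting the 16 symbols of caoacacoaoaaccao one by one yields oa ac cao ac oa ac oa cao ac cao ac ac oa oa ac cao; concatenated:

oaaccaoacoaacoacaoaccaoacacoaoaaccao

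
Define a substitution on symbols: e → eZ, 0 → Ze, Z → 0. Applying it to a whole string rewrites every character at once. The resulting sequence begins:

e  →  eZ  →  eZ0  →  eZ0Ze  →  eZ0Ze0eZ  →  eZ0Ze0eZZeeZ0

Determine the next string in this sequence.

φ(eZ0Ze0eZZeeZ0) expands symbol-by-symbol to eZ 0 Ze 0 eZ Ze eZ 0 0 eZ eZ 0 Ze; joining the 13 pieces gives the next term.

eZ0Ze0eZZeeZ00eZeZ0Ze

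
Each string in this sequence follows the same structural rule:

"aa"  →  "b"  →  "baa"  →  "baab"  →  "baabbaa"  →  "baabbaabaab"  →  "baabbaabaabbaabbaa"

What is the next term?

baabbaabaabbaabbaabaabbaabaab

This is a Fibonacci-style word recurrence s(k) = s(k−1)·s(k−2): e.g. b·aa = baa.
Continuing: baabbaabaabbaabbaa · baabbaabaab gives term 8.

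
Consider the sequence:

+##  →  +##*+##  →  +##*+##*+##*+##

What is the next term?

+##*+##*+##*+##*+##*+##*+##*+##

Every step duplicates the string with '*' between the halves.
So the next term is two copies of +##*+##*+##*+## with '*' between the halves.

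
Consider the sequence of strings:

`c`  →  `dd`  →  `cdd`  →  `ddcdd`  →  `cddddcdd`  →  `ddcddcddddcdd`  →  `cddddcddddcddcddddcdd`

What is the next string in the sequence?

ddcddcddddcddcddddcddddcddcddddcdd

This is a Fibonacci-style word recurrence s(k) = s(k−2)·s(k−1): e.g. c·dd = cdd.
So term 8 is ddcddcddddcdd·cddddcddddcddcddddcdd.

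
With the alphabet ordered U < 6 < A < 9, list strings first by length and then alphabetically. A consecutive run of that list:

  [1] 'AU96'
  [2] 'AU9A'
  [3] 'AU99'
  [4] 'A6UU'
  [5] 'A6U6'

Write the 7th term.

Continuing the enumeration 2 steps past A6U6: A6U6 → A6UA → (answer).

A6U9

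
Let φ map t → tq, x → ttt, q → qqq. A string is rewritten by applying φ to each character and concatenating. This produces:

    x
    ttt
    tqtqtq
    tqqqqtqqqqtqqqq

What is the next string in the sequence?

tqqqqqqqqqqqqqtqqqqqqqqqqqqqtqqqqqqqqqqqqq

Replace each of the 15 characters of tqqqqtqqqqtqqqq in place — tq qqq qqq qqq qqq tq qqq qqq qqq qqq tq qqq qqq qqq qqq — and concatenate.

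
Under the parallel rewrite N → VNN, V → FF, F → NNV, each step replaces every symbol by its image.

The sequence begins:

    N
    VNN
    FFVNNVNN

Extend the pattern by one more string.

NNVNNVFFVNNVNNFFVNNVNN

Expanding FFVNNVNN: F→NNV, F→NNV, V→FF, N→VNN, N→VNN, V→FF, N→VNN, N→VNN. Concatenated: NNV NNV FF VNN VNN FF VNN VNN.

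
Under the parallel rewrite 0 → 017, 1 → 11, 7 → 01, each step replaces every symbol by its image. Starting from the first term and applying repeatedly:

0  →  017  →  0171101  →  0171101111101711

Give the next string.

φ(0171101111101711) expands symbol-by-symbol to 017 11 01 11 11 017 11 11 11 11 11 017 11 01 11 11; joining the 16 pieces gives the next term.

01711011111017111111111101711011111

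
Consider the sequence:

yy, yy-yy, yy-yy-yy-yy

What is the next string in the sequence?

Every step duplicates the string with '-' between the halves.
One more doubling of yy-yy-yy-yy gives the answer.

yy-yy-yy-yy-yy-yy-yy-yy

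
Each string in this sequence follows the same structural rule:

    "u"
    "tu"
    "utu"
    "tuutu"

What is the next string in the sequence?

From term 3 onward, concatenate the second-to-last term with the last: u·tu = utu, tu·utu = tuutu, …
The next term joins utu and tuutu.

ututuutu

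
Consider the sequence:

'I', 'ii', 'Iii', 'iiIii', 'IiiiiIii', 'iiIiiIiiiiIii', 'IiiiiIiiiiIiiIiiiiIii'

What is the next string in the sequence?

This is a Fibonacci-style word recurrence s(k) = s(k−2)·s(k−1): e.g. I·ii = Iii.
The next term joins iiIiiIiiiiIii and IiiiiIiiiiIiiIiiiiIii.

iiIiiIiiiiIiiIiiiiIiiiiIiiIiiiiIii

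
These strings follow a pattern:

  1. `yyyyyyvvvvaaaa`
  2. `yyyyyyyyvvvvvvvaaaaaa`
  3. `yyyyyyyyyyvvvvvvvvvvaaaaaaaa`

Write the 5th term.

Each string has the form y^{2n+2} v^{3n-2} a^{2n}, where the shown terms are n = 2, 3, 4.
Setting n = 6 gives 14, 16, 12 characters in each block.

yyyyyyyyyyyyyyvvvvvvvvvvvvvvvvaaaaaaaaaaaa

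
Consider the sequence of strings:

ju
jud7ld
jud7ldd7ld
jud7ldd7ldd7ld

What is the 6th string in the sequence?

jud7ldd7ldd7ldd7ldd7ld

Each term is the previous one with d7ld appended.
From jud7ldd7ldd7ld, 2 further steps: jud7ldd7ldd7ld → jud7ldd7ldd7ldd7ld → (answer).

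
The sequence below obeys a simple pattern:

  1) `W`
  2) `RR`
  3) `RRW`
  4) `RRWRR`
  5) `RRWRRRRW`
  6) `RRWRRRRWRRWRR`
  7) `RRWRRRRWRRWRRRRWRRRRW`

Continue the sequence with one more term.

RRWRRRRWRRWRRRRWRRRRWRRWRRRRWRRWRR

Each term (from the third on) is the previous term followed by the one before it: term 3 = RR·W = RRW.
The next term joins RRWRRRRWRRWRRRRWRRRRW and RRWRRRRWRRWRR.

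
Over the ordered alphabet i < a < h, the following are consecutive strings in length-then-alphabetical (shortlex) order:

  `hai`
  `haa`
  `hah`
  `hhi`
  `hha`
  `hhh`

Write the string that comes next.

iiii

hhh is the last string of length 3, so the next is the first of length 4: i repeated 4 times.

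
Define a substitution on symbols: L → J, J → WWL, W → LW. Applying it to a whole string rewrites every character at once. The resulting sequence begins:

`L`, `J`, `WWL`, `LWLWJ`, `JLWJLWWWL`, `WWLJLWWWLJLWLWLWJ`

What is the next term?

Applying the rule to each of the 17 symbols of WWLJLWWWLJLWLWLWJ gives the pieces LW LW J WWL J LW LW LW J WWL J LW J LW J LW WWL, which concatenate to the answer.

LWLWJWWLJLWLWLWJWWLJLWJLWJLWWWL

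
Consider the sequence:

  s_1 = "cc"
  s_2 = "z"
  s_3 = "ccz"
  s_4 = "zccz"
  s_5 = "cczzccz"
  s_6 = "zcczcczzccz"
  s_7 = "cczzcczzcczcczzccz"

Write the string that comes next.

zcczcczzcczcczzcczzcczcczzccz

From term 3 onward, concatenate the second-to-last term with the last: cc·z = ccz, z·ccz = zccz, …
Continuing: zcczcczzccz · cczzcczzcczcczzccz gives term 8.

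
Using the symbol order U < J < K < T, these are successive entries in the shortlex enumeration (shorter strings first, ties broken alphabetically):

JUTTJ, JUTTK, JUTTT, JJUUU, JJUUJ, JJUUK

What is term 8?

JJUJU

Stepping forward 2 times from JJUUK: JJUUK → JJUUT, then the target.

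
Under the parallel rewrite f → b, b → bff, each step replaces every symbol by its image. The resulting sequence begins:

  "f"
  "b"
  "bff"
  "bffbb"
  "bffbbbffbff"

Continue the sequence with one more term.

Expanding bffbbbffbff: b→bff, f→b, f→b, b→bff, b→bff, b→bff, f→b, f→b, b→bff, f→b, f→b. Concatenated: bff b b bff bff bff b b bff b b.

bffbbbffbffbffbbbffbb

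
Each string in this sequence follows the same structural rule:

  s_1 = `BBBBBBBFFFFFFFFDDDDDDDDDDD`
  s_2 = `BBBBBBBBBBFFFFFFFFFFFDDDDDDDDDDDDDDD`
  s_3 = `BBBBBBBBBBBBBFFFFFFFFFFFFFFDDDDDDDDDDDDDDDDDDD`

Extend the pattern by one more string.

Term n consists of 3n+1 B's, followed by 3n+2 F's, followed by 4n+3 D's, where the shown terms are n = 2, 3, 4.
Setting n = 5 gives 16, 17, 23 characters in each block.

BBBBBBBBBBBBBBBBFFFFFFFFFFFFFFFFFDDDDDDDDDDDDDDDDDDDDDDD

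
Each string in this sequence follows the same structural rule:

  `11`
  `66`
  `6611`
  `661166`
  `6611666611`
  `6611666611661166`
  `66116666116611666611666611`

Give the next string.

From term 3 onward, concatenate the last term with the second-to-last: 66·11 = 6611, 6611·66 = 661166, …
The next term joins 66116666116611666611666611 and 6611666611661166.

661166661166116666116666116611666611661166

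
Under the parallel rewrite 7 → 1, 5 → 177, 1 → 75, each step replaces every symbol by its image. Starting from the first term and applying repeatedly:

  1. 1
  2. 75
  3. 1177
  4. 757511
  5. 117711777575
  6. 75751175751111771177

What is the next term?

φ(75751175751111771177) expands symbol-by-symbol to 1 177 1 177 75 75 1 177 1 177 75 75 75 75 1 1 75 75 1 1; joining the 20 pieces gives the next term.

117711777575117711777575757511757511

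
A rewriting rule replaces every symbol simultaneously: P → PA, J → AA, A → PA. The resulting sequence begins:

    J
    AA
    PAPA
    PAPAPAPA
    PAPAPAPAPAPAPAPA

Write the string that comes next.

PAPAPAPAPAPAPAPAPAPAPAPAPAPAPAPA

Applying the rule to each of the 16 symbols of PAPAPAPAPAPAPAPA gives the pieces PA PA PA PA PA PA PA PA PA PA PA PA PA PA PA PA, which concatenate to the answer.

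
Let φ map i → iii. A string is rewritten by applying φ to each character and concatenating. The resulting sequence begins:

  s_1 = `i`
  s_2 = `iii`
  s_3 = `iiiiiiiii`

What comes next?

iiiiiiiiiiiiiiiiiiiiiiiiiii

Expanding iiiiiiiii: i→iii, i→iii, i→iii, i→iii, i→iii, i→iii, i→iii, i→iii, i→iii. Concatenated: iii iii iii iii iii iii iii iii iii.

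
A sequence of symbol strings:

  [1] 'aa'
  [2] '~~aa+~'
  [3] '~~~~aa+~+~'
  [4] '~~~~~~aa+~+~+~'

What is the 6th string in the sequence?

Each term wraps the previous one in ~~ on the left and +~ on the right.
From ~~~~~~aa+~+~+~, 2 further steps: ~~~~~~aa+~+~+~ → ~~~~~~~~aa+~+~+~+~ → (answer).

~~~~~~~~~~aa+~+~+~+~+~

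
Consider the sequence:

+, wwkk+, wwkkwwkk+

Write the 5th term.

wwkkwwkkwwkkwwkk+

Every step adds wwkk at the front: s(k+1) = wwkk·s(k).
From wwkkwwkk+, 2 further steps: wwkkwwkk+ → wwkkwwkkwwkk+ → (answer).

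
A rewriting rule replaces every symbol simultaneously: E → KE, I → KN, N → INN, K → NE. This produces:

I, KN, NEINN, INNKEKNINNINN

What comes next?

KNINNINNNEKENEINNKNINNINNKNINNINN

Replace each of the 13 characters of INNKEKNINNINN in place — KN INN INN NE KE NE INN KN INN INN KN INN INN — and concatenate.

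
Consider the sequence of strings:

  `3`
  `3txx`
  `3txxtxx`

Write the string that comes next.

3txxtxxtxx

Each term is the previous one with txx appended.
One more step from 3txxtxx gives the answer.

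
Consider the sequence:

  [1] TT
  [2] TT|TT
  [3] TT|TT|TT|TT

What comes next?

TT|TT|TT|TT|TT|TT|TT|TT

Every step duplicates the string with '|' between the halves.
So the next term is two copies of TT|TT|TT|TT with '|' between the halves.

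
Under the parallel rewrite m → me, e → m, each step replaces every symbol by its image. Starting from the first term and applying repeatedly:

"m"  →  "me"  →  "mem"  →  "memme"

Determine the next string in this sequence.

memmemem

Apply φ to memme symbol by symbol: m→me, e→m, m→me, m→me, e→m; joined: me m me me m.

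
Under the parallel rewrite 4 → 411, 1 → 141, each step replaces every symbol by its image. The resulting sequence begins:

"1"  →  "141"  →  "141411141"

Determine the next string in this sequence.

141411141411141141141411141

Apply φ to 141411141 symbol by symbol: 1→141, 4→411, 1→141, 4→411, 1→141, 1→141, 1→141, 4→411, 1→141; joined: 141 411 141 411 141 141 141 411 141.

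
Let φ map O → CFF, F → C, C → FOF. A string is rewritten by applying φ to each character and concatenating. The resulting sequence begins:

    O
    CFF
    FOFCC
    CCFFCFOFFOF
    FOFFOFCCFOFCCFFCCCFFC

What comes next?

CCFFCCCFFCFOFFOFCCFFCFOFFOFCCFOFFOFFOFCCFOF

φ(FOFFOFCCFOFCCFFCCCFFC) expands symbol-by-symbol to C CFF C C CFF C FOF FOF C CFF C FOF FOF C C FOF FOF FOF C C FOF; joining the 21 pieces gives the next term.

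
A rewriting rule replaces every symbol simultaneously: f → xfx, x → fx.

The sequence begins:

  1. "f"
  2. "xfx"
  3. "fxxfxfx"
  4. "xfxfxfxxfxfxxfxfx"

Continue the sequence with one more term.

Replace each of the 17 characters of xfxfxfxxfxfxxfxfx in place — fx xfx fx xfx fx xfx fx fx xfx fx xfx fx fx xfx fx xfx fx — and concatenate.

fxxfxfxxfxfxxfxfxfxxfxfxxfxfxfxxfxfxxfxfx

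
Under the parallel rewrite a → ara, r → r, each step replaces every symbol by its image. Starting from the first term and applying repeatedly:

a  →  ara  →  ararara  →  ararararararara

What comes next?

Rewriting the 15 symbols of ararararararara one by one yields ara r ara r ara r ara r ara r ara r ara r ara; concatenated:

ararararararararararararararara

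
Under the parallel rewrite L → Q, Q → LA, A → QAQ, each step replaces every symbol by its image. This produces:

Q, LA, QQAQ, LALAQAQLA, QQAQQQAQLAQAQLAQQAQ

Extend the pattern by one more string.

φ(QQAQQQAQLAQAQLAQQAQ) expands symbol-by-symbol to LA LA QAQ LA LA LA QAQ LA Q QAQ LA QAQ LA Q QAQ LA LA QAQ LA; joining the 19 pieces gives the next term.

LALAQAQLALALAQAQLAQQAQLAQAQLAQQAQLALAQAQLA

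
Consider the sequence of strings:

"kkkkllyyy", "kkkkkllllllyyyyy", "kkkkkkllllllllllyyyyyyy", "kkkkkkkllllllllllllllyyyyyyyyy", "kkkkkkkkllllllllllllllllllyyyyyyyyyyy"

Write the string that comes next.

The n-th term is n+3 k's then 4n-2 l's then 2n+1 y's (n = 1, 2, …).
For the next term, n = 6, so the run lengths are 9, 22, 13.

kkkkkkkkkllllllllllllllllllllllyyyyyyyyyyyyy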